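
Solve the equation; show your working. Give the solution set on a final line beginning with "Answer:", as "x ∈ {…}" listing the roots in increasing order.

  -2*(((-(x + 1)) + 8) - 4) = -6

Step 1. [-2*(((-(x + 1)) + 8) - 4) = -6] divide by the outer -2, so div: ((-(x + 1)) + 8) - 4 = 3.
Step 2. [((-(x + 1)) + 8) - 4 = 3] add 4: x sits inside (… - 4) ⇒ sub: (-(x + 1)) + 8 = 7.
Step 3. [(-(x + 1)) + 8 = 7] subtract 8: x sits inside (… + 8) ⇒ sub: -(x + 1) = -1.
Step 4. [-(x + 1) = -1] LHS negated; negate both sides, so neg: x + 1 = 1.
Step 5. [x + 1 = 1] 1 comes off first (subtract 1). So sub: x = 0.

Answer: x ∈ {0}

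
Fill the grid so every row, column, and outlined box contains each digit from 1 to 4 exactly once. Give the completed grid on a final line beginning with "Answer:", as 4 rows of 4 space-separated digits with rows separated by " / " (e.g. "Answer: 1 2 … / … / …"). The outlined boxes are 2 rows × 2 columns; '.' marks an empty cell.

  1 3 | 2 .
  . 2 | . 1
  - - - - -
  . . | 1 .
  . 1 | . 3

Step 1. [r2c1∈{4}] nothing but 4 survives at r2c1, so r2c1=4.
Step 2. [r3c4∈{2,4}] in col 4, 2 fits only at r3c4. So r3c4=2.
Step 3. [r2c3∈{3}] r2c3 has the single candidate 3, so r2c3=3.
Step 4. [r3c1∈{3}] r3c1 has the single candidate 3. So r3c1=3.
Step 5. [r1c4∈{4}] only 4 remains possible at r1c4 ⇒ r1c4=4.
Step 6. [r3c2∈{4}] r3c2's peers cover all but 4. So r3c2=4.
Step 7. [r4c1∈{2}] only 2 remains possible at r4c1. So r4c1=2.
Step 8. [r4c3∈{4}] nothing but 4 survives at r4c3, so r4c3=4.

Answer: 1 3 2 4 / 4 2 3 1 / 3 4 1 2 / 2 1 4 3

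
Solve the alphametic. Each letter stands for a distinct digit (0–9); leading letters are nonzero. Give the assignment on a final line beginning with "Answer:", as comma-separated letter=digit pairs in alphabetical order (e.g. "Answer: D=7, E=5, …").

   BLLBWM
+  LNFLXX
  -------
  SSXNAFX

Step 1. [col 1: M + X ≡ X (mod 10)] from column 1 (nothing yet, carry-in 0, all letters distinct, none taken yet): M must equal 0 ⇒ M=0.
Step 2. [col 1: M + X ≡ X (mod 10)] X=9 is one option consistent with column 1 (M + X ≡ X (mod 10), carry-in 0) — take it ⇒ X=9.
Step 3. [col 2: W + X ≡ F (mod 10)] column 2 (W + X ≡ F (mod 10), carry-in 0) doesn't pin W yet; pick W=8 and continue. So W=8.
Step 4. [col 2: W + X ≡ F (mod 10)] from column 2 (W=8, X=9, carry-in 0, digits 0,8,9 already taken and all letters distinct): F must equal 7. So F=7.
Step 5. [col 3: B + L ≡ A (mod 10)] A=2 is one option consistent with column 3 (B + L ≡ A (mod 10), carry-in 1) — take it, so A=2.
Step 6. [S] S is the leading digit of a 7-digit sum of two 6-digit numbers; the final carry is exactly 1. So S=1.
Step 7. [col 3: B + L ≡ A (mod 10)] no forcing yet in column 3 (carry-in 1); L=5 is free and consistent — try it, so L=5.
Step 8. [col 3: B + L ≡ A (mod 10)] column 3: given L=5, A=2, carry-in 1, and digits 0,1,2,5,7,8,9 already taken and all letters distinct, B+L≡A (mod 10) forces B=6. So B=6.
Step 9. [col 4: L + F ≡ N (mod 10)] from column 4 (L=5, F=7, carry-in 1, digits 0,1,2,5,6,7,8,9 already taken and all letters distinct): N must equal 3 ⇒ N=3.

Answer: A=2, B=6, F=7, L=5, M=0, N=3, S=1, W=8, X=9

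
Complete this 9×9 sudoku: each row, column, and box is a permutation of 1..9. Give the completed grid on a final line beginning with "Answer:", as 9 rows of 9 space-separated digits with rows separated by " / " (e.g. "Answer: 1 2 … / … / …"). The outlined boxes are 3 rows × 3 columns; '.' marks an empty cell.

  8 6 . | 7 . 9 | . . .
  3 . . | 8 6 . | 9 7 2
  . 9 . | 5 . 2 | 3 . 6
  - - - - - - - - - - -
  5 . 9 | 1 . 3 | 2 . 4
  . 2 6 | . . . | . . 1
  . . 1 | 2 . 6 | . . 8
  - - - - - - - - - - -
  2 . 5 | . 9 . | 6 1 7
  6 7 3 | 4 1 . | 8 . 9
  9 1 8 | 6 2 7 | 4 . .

Step 1. [r3c5∈{4}] only 4 remains possible at r3c5, so r3c5=4.
Step 2. [r5c8∈{3,5,9}] in row 5, 3 fits only at r5c8. So r5c8=3.
Step 3. [r9c8∈{5}] r9c8's peers cover all but 5. So r9c8=5.
Step 4. [r4c5∈{7,8}] across row 4, 7 lands solely at r4c5. So r4c5=7.
Step 5. [r6c5∈{5}] r6c5 is down to just 5, so r6c5=5.
Step 6. [r6c7∈{7}] only 7 remains possible at r6c7 ⇒ r6c7=7.
Step 7. [r2c3∈{4}] nothing but 4 survives at r2c3, so r2c3=4.
Step 8. [r5c6∈{4,8}] in col 6, 4 fits only at r5c6. So r5c6=4.
Step 9. [r3c3∈{7}] nothing but 7 survives at r3c3, so r3c3=7.
Step 10. [r7c2∈{4}] r7c2 has the single candidate 4 ⇒ r7c2=4.
Step 11. [r1c7∈{1,5}] 1 has one home in row 1: r1c7. So r1c7=1.
Step 12. [r2c6∈{1}] r2c6's peers cover all but 1, so r2c6=1.
Step 13. [r3c1∈{1}] r3c1's peers cover all but 1, so r3c1=1.
Step 14. [r5c1∈{7}] r5c1's peers cover all but 7. So r5c1=7.
Step 15. [r7c6∈{8}] r7c6 has the single candidate 8 ⇒ r7c6=8.
Step 16. [r6c1∈{4}] r6c1 is down to just 4 ⇒ r6c1=4.
Step 17. [r1c5∈{3}] r1c5's peers cover all but 3. So r1c5=3.
Step 18. [r4c2∈{8}] nothing but 8 survives at r4c2. So r4c2=8.
Step 19. [r2c2∈{5}] r2c2 has the single candidate 5, so r2c2=5.
Step 20. [r7c4∈{3}] r7c4 is down to just 3, so r7c4=3.
Step 21. [r5c7∈{5}] r5c7's peers cover all but 5. So r5c7=5.
Step 22. [r4c8∈{6}] only 6 remains possible at r4c8, so r4c8=6.
Step 23. [r9c9∈{3}] r9c9's peers cover all but 3. So r9c9=3.
Step 24. [r1c9∈{5}] r1c9 has the single candidate 5. So r1c9=5.
Step 25. [r8c6∈{5}] r8c6 is down to just 5. So r8c6=5.
Step 26. [r1c3∈{2}] only 2 remains possible at r1c3. So r1c3=2.
Step 27. [r3c8∈{8}] only 8 remains possible at r3c8, so r3c8=8.
Step 28. [r8c8∈{2}] only 2 remains possible at r8c8, so r8c8=2.
Step 29. [r5c5∈{8}] r5c5 has the single candidate 8 ⇒ r5c5=8.
Step 30. [r6c2∈{3}] r6c2 has the single candidate 3. So r6c2=3.
Step 31. [r5c4∈{9}] nothing but 9 survives at r5c4, so r5c4=9.
Step 32. [r1c8∈{4}] r1c8 has the single candidate 4. So r1c8=4.
Step 33. [r6c8∈{9}] r6c8's peers cover all but 9 ⇒ r6c8=9.

Answer: 8 6 2 7 3 9 1 4 5 / 3 5 4 8 6 1 9 7 2 / 1 9 7 5 4 2 3 8 6 / 5 8 9 1 7 3 2 6 4 / 7 2 6 9 8 4 5 3 1 / 4 3 1 2 5 6 7 9 8 / 2 4 5 3 9 8 6 1 7 / 6 7 3 4 1 5 8 2 9 / 9 1 8 6 2 7 4 5 3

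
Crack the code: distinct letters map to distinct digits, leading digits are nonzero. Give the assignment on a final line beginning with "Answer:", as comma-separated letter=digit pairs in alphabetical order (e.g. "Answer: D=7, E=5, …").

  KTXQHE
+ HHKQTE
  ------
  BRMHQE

Step 1. [col 1: E + E ≡ E (mod 10)] column 1 reads E+E+carry(0)=E with nothing yet; with all letters distinct, none taken yet, the only value for E is 0 ⇒ E=0.
Step 2. [col 2: H + T ≡ Q (mod 10)] column 2 (H + T ≡ Q (mod 10), carry-in 0) doesn't pin T yet; pick T=3 and continue, so T=3.
Step 3. [col 2: H + T ≡ Q (mod 10)] several values work for H in column 2 (H + T ≡ Q (mod 10), carry-in 0); try H=4 ⇒ H=4.
Step 4. [col 2: H + T ≡ Q (mod 10)] column 2: given H=4, T=3, carry-in 0, and digits 0,3,4 already taken and all letters distinct, H+T≡Q (mod 10) forces Q=7. So Q=7.
Step 5. [col 4: X + K ≡ M (mod 10)] X=6 is one option consistent with column 4 (X + K ≡ M (mod 10), carry-in 1) — take it, so X=6.
Step 6. [col 4: X + K ≡ M (mod 10)] M=2 is one option consistent with column 4 (X + K ≡ M (mod 10), carry-in 1) — take it ⇒ M=2.
Step 7. [col 4: X + K ≡ M (mod 10)] from column 4 (X=6, M=2, carry-in 1, digits 0,2,3,4,6,7 already taken and all letters distinct): K must equal 5, so K=5.
Step 8. [col 5: T + H ≡ R (mod 10)] column 5 reads T+H+carry(1)=R with T=3, H=4; with digits 0,2,3,4,5,6,7 already taken and all letters distinct, the only value for R is 8. So R=8.
Step 9. [col 6: K + H ≡ B (mod 10)] column 6: given K=5, H=4, carry-in 0, and digits 0,2,3,4,5,6,7,8 already taken and all letters distinct, K+H≡B (mod 10) forces B=9 ⇒ B=9.

Answer: B=9, E=0, H=4, K=5, M=2, Q=7, R=8, T=3, X=6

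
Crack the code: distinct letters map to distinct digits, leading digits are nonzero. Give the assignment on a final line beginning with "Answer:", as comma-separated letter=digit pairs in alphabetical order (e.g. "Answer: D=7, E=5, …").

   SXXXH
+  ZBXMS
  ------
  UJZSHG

Step 1. [U] the sum has 6 digits but both addends have 5; that extra leading digit U is the final carry, namely 1 ⇒ U=1.
Step 2. [col 1: H + S ≡ G (mod 10)] H=2 is one option consistent with column 1 (H + S ≡ G (mod 10), carry-in 0) — take it. So H=2.
Step 3. [col 1: H + S ≡ G (mod 10)] several values work for G in column 1 (H + S ≡ G (mod 10), carry-in 0); try G=9 ⇒ G=9.
Step 4. [col 1: H + S ≡ G (mod 10)] in column 1 we have H+S≡G with carry-in 0; given H=2, G=9 and digits 1,2,9 already taken and all letters distinct, that pins S to 7, so S=7.
Step 5. [col 2: X + M ≡ H (mod 10)] no forcing yet in column 2 (carry-in 0); M=4 is free and consistent — try it, so M=4.
Step 6. [col 2: X + M ≡ H (mod 10)] from column 2 (M=4, H=2, carry-in 0, digits 1,2,4,7,9 already taken and all letters distinct): X must equal 8. So X=8.
Step 7. [col 4: X + B ≡ Z (mod 10)] in column 4 we have X+B≡Z with carry-in 1; given X=8 and digits 1,2,4,7,8,9 already taken and all letters distinct, that pins Z to 5. So Z=5.
Step 8. [col 4: X + B ≡ Z (mod 10)] in column 4 we have X+B≡Z with carry-in 1; given X=8, Z=5 and digits 1,2,4,5,7,8,9 already taken and all letters distinct, that pins B to 6. So B=6.
Step 9. [col 5: S + Z ≡ J (mod 10)] in column 5 we have S+Z≡J with carry-in 1; given S=7, Z=5 and digits 1,2,4,5,6,7,8,9 already taken and all letters distinct, that pins J to 3 ⇒ J=3.

Answer: B=6, G=9, H=2, J=3, M=4, S=7, U=1, X=8, Z=5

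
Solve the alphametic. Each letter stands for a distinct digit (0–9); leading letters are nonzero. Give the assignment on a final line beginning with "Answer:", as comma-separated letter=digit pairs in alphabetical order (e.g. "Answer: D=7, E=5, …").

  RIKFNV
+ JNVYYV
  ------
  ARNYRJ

Step 1. [col 1: V + V ≡ J (mod 10)] column 1 (V + V ≡ J (mod 10), carry-in 0) doesn't pin V yet; pick V=7 and continue, so V=7.
Step 2. [col 1: V + V ≡ J (mod 10)] in column 1 we have V+V≡J with carry-in 0; given V=7 and digits 7 already taken and all letters distinct, that pins J to 4 ⇒ J=4.
Step 3. [col 2: N + Y ≡ R (mod 10)] column 2 (N + Y ≡ R (mod 10), carry-in 1) doesn't pin N yet; pick N=8 and continue ⇒ N=8.
Step 4. [col 2: N + Y ≡ R (mod 10)] several values work for R in column 2 (N + Y ≡ R (mod 10), carry-in 1); try R=1. So R=1.
Step 5. [col 2: N + Y ≡ R (mod 10)] column 2 reads N+Y+carry(1)=R with N=8, R=1; with digits 1,4,7,8 already taken and all letters distinct, the only value for Y is 2 ⇒ Y=2.
Step 6. [col 3: F + Y ≡ Y (mod 10)] column 3 reads F+Y+carry(1)=Y with Y=2; with digits 1,2,4,7,8 already taken and all letters distinct, the only value for F is 9, so F=9.
Step 7. [col 4: K + V ≡ N (mod 10)] column 4: given V=7, N=8, carry-in 1, and digits 1,2,4,7,8,9 already taken and all letters distinct, K+V≡N (mod 10) forces K=0, so K=0.
Step 8. [col 5: I + N ≡ R (mod 10)] from column 5 (N=8, R=1, carry-in 0, digits 0,1,2,4,7,8,9 already taken and all letters distinct): I must equal 3 ⇒ I=3.
Step 9. [col 6: R + J ≡ A (mod 10)] column 6: given R=1, J=4, carry-in 1, and digits 0,1,2,3,4,7,8,9 already taken and all letters distinct, R+J≡A (mod 10) forces A=6 ⇒ A=6.

Answer: A=6, F=9, I=3, J=4, K=0, N=8, R=1, V=7, Y=2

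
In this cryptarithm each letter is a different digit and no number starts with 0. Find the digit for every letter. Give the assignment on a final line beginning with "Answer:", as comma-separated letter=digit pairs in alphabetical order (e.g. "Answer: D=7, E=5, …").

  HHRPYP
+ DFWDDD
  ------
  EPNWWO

Step 1. [col 1: P + D ≡ O (mod 10)] several values work for P in column 1 (P + D ≡ O (mod 10), carry-in 0); try P=7, so P=7.
Step 2. [col 1: P + D ≡ O (mod 10)] column 1 (P + D ≡ O (mod 10), carry-in 0) doesn't pin O yet; pick O=9 and continue. So O=9.
Step 3. [col 1: P + D ≡ O (mod 10)] column 1 reads P+D+carry(0)=O with P=7, O=9; with digits 7,9 already taken and all letters distinct, the only value for D is 2, so D=2.
Step 4. [col 2: Y + D ≡ W (mod 10)] no forcing yet in column 2 (carry-in 0); W=0 is free and consistent — try it ⇒ W=0.
Step 5. [col 2: Y + D ≡ W (mod 10)] column 2 reads Y+D+carry(0)=W with D=2, W=0; with digits 0,2,7,9 already taken and all letters distinct, the only value for Y is 8, so Y=8.
Step 6. [col 4: R + W ≡ N (mod 10)] several values work for R in column 4 (R + W ≡ N (mod 10), carry-in 1); try R=4. So R=4.
Step 7. [col 4: R + W ≡ N (mod 10)] in column 4 we have R+W≡N with carry-in 1; given R=4, W=0 and digits 0,2,4,7,8,9 already taken and all letters distinct, that pins N to 5 ⇒ N=5.
Step 8. [col 5: H + F ≡ P (mod 10)] column 5 (H + F ≡ P (mod 10), carry-in 0) doesn't pin F yet; pick F=6 and continue. So F=6.
Step 9. [col 5: H + F ≡ P (mod 10)] in column 5 we have H+F≡P with carry-in 0; given F=6, P=7 and digits 0,2,4,5,6,7,8,9 already taken and all letters distinct, that pins H to 1, so H=1.
Step 10. [col 6: H + D ≡ E (mod 10)] from column 6 (H=1, D=2, carry-in 0, digits 0,1,2,4,5,6,7,8,9 already taken and all letters distinct): E must equal 3, so E=3.

Answer: D=2, E=3, F=6, H=1, N=5, O=9, P=7, R=4, W=0, Y=8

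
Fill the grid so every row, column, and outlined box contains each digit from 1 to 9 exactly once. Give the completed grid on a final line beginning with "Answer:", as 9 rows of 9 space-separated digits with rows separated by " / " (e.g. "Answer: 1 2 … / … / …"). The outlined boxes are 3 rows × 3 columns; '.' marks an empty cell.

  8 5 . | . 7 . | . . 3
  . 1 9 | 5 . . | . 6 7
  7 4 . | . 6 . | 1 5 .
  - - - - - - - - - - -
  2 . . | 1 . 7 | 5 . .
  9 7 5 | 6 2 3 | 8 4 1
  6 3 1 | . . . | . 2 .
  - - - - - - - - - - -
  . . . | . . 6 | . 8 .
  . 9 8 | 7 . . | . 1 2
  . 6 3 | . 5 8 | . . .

Step 1. [r8c6∈{4}] nothing but 4 survives at r8c6, so r8c6=4.
Step 2. [r6c9∈{9}] r6c9 has the single candidate 9 ⇒ r6c9=9.
Step 3. [r2c6∈{2}] r2c6 has the single candidate 2 ⇒ r2c6=2.
Step 4. [r2c5∈{3,4,8}] row 2 places 8 nowhere but r2c5, so r2c5=8.
Step 5. [r9c9∈{4}] r9c9 is down to just 4. So r9c9=4.
Step 6. [r1c8∈{9}] only 9 remains possible at r1c8 ⇒ r1c8=9.
Step 7. [r8c5∈{3}] only 3 remains possible at r8c5. So r8c5=3.
Step 8. [r7c1∈{1,4,5}] in col 1, 4 fits only at r7c1, so r7c1=4.
Step 9. [r9c8∈{7}] nothing but 7 survives at r9c8 ⇒ r9c8=7.
Step 10. [r4c5∈{4,9}] across row 4, 9 lands solely at r4c5. So r4c5=9.
Step 11. [r3c3∈{2}] only 2 remains possible at r3c3 ⇒ r3c3=2.
Step 12. [r9c4∈{2,9}] 2 has one home in row 9: r9c4 ⇒ r9c4=2.
Step 13. [r7c4∈{9}] r7c4 is down to just 9, so r7c4=9.
Step 14. [r1c4∈{4}] r1c4 has the single candidate 4, so r1c4=4.
Step 15. [r8c7∈{6}] r8c7 has the single candidate 6, so r8c7=6.
Step 16. [r6c7∈{7}] nothing but 7 survives at r6c7, so r6c7=7.
Step 17. [r7c5∈{1}] r7c5's peers cover all but 1, so r7c5=1.
Step 18. [r7c2∈{2}] r7c2 is down to just 2. So r7c2=2.
Step 19. [r2c7∈{4}] only 4 remains possible at r2c7, so r2c7=4.
Step 20. [r6c5∈{4}] only 4 remains possible at r6c5, so r6c5=4.
Step 21. [r3c9∈{8}] r3c9's peers cover all but 8 ⇒ r3c9=8.
Step 22. [r1c6∈{1}] r1c6 has the single candidate 1, so r1c6=1.
Step 23. [r3c4∈{3}] r3c4 is down to just 3 ⇒ r3c4=3.
Step 24. [r6c6∈{5}] r6c6's peers cover all but 5, so r6c6=5.
Step 25. [r7c9∈{5}] nothing but 5 survives at r7c9, so r7c9=5.
Step 26. [r9c1∈{1}] r9c1 has the single candidate 1, so r9c1=1.
Step 27. [r3c6∈{9}] only 9 remains possible at r3c6 ⇒ r3c6=9.
Step 28. [r1c7∈{2}] only 2 remains possible at r1c7 ⇒ r1c7=2.
Step 29. [r9c7∈{9}] r9c7's peers cover all but 9 ⇒ r9c7=9.
Step 30. [r6c4∈{8}] only 8 remains possible at r6c4. So r6c4=8.
Step 31. [r4c8∈{3}] r4c8's peers cover all but 3 ⇒ r4c8=3.
Step 32. [r8c1∈{5}] r8c1's peers cover all but 5, so r8c1=5.
Step 33. [r4c3∈{4}] r4c3's peers cover all but 4, so r4c3=4.
Step 34. [r4c2∈{8}] only 8 remains possible at r4c2, so r4c2=8.
Step 35. [r4c9∈{6}] r4c9's peers cover all but 6. So r4c9=6.
Step 36. [r2c1∈{3}] r2c1 is down to just 3, so r2c1=3.
Step 37. [r7c7∈{3}] nothing but 3 survives at r7c7. So r7c7=3.
Step 38. [r7c3∈{7}] r7c3 has the single candidate 7 ⇒ r7c3=7.
Step 39. [r1c3∈{6}] only 6 remains possible at r1c3. So r1c3=6.

Answer: 8 5 6 4 7 1 2 9 3 / 3 1 9 5 8 2 4 6 7 / 7 4 2 3 6 9 1 5 8 / 2 8 4 1 9 7 5 3 6 / 9 7 5 6 2 3 8 4 1 / 6 3 1 8 4 5 7 2 9 / 4 2 7 9 1 6 3 8 5 / 5 9 8 7 3 4 6 1 2 / 1 6 3 2 5 8 9 7 4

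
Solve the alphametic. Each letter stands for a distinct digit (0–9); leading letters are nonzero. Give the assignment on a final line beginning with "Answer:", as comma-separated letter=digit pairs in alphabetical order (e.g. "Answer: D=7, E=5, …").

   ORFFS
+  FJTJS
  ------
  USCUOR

Step 1. [col 1: S + S ≡ R (mod 10)] S=7 is one option consistent with column 1 (S + S ≡ R (mod 10), carry-in 0) — take it. So S=7.
Step 2. [col 1: S + S ≡ R (mod 10)] column 1: given S=7, carry-in 0, and digits 7 already taken and all letters distinct, S+S≡R (mod 10) forces R=4. So R=4.
Step 3. [U] the sum has 6 digits but both addends have 5; that extra leading digit U is the final carry, namely 1 ⇒ U=1.
Step 4. [col 2: F + J ≡ O (mod 10)] J=0 is one option consistent with column 2 (F + J ≡ O (mod 10), carry-in 1) — take it. So J=0.
Step 5. [col 2: F + J ≡ O (mod 10)] F=8 is one option consistent with column 2 (F + J ≡ O (mod 10), carry-in 1) — take it. So F=8.
Step 6. [col 2: F + J ≡ O (mod 10)] column 2: given F=8, J=0, carry-in 1, and digits 0,1,4,7,8 already taken and all letters distinct, F+J≡O (mod 10) forces O=9, so O=9.
Step 7. [col 3: F + T ≡ U (mod 10)] in column 3 we have F+T≡U with carry-in 0; given F=8, U=1 and digits 0,1,4,7,8,9 already taken and all letters distinct, that pins T to 3 ⇒ T=3.
Step 8. [col 4: R + J ≡ C (mod 10)] column 4 reads R+J+carry(1)=C with R=4, J=0; with digits 0,1,3,4,7,8,9 already taken and all letters distinct, the only value for C is 5, so C=5.

Answer: C=5, F=8, J=0, O=9, R=4, S=7, T=3, U=1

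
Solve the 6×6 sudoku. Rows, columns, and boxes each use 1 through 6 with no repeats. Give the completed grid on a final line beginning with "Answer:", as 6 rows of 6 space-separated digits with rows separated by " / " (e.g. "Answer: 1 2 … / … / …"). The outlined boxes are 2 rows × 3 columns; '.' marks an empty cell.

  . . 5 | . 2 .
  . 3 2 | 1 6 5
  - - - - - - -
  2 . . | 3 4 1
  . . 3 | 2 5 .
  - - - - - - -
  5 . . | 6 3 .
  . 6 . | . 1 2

Step 1. [r2c1∈{4}] only 4 remains possible at r2c1 ⇒ r2c1=4.
Step 2. [r5c6∈{4}] r5c6 is down to just 4, so r5c6=4.
Step 3. [r1c2∈{1}] nothing but 1 survives at r1c2, so r1c2=1.
Step 4. [r4c6∈{6}] only 6 remains possible at r4c6. So r4c6=6.
Step 5. [r1c4∈{4}] r1c4's peers cover all but 4 ⇒ r1c4=4.
Step 6. [r5c3∈{1}] only 1 remains possible at r5c3 ⇒ r5c3=1.
Step 7. [r4c1∈{1}] r4c1 has the single candidate 1. So r4c1=1.
Step 8. [r6c4∈{5}] r6c4 is down to just 5 ⇒ r6c4=5.
Step 9. [r6c1∈{3}] nothing but 3 survives at r6c1, so r6c1=3.
Step 10. [r6c3∈{4}] only 4 remains possible at r6c3. So r6c3=4.
Step 11. [r1c6∈{3}] nothing but 3 survives at r1c6, so r1c6=3.
Step 12. [r3c3∈{6}] only 6 remains possible at r3c3 ⇒ r3c3=6.
Step 13. [r5c2∈{2}] only 2 remains possible at r5c2, so r5c2=2.
Step 14. [r4c2∈{4}] nothing but 4 survives at r4c2, so r4c2=4.
Step 15. [r3c2∈{5}] r3c2's peers cover all but 5 ⇒ r3c2=5.
Step 16. [r1c1∈{6}] nothing but 6 survives at r1c1 ⇒ r1c1=6.

Answer: 6 1 5 4 2 3 / 4 3 2 1 6 5 / 2 5 6 3 4 1 / 1 4 3 2 5 6 / 5 2 1 6 3 4 / 3 6 4 5 1 2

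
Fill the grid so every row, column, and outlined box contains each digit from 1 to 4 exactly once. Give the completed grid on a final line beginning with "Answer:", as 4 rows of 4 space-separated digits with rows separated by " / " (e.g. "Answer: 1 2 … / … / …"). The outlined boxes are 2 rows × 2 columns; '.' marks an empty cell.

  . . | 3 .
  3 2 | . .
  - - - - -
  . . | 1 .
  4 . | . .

Step 1. [r3c4∈{2,3,4}] r3c4 is the only open cell in row 3 admitting 4. So r3c4=4.
Step 2. [r4c2∈{1,3}] in row 4, 1 fits only at r4c2. So r4c2=1.
Step 3. [r1c4∈{1,2}] r1c4 is the only open cell in row 1 admitting 2. So r1c4=2.
Step 4. [r1c1∈{1}] only 1 remains possible at r1c1. So r1c1=1.
Step 5. [r1c2∈{4}] only 4 remains possible at r1c2 ⇒ r1c2=4.
Step 6. [r2c3∈{4}] r2c3 has the single candidate 4 ⇒ r2c3=4.
Step 7. [r4c3∈{2}] only 2 remains possible at r4c3. So r4c3=2.
Step 8. [r3c2∈{3}] r3c2's peers cover all but 3. So r3c2=3.
Step 9. [r3c1∈{2}] r3c1 has the single candidate 2, so r3c1=2.
Step 10. [r2c4∈{1}] r2c4 has the single candidate 1. So r2c4=1.
Step 11. [r4c4∈{3}] nothing but 3 survives at r4c4, so r4c4=3.

Answer: 1 4 3 2 / 3 2 4 1 / 2 3 1 4 / 4 1 2 3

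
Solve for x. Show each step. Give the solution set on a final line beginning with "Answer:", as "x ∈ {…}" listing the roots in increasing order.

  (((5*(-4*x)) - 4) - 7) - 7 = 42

Step 1. [(((5*(-4*x)) - 4) - 7) - 7 = 42] the outer -7 inverts by adding 7, so sub: ((5*(-4*x)) - 4) - 7 = 49.
Step 2. [((5*(-4*x)) - 4) - 7 = 49] 7 comes off first (add 7). So sub: (5*(-4*x)) - 4 = 56.
Step 3. [(5*(-4*x)) - 4 = 56] add 4: x sits inside (… - 4), so sub: 5*(-4*x) = 60.
Step 4. [5*(-4*x) = 60] 5 out front; divide by 5, so div: -4*x = 12.
Step 5. [-4*x = 12] -4 out front; divide by -4 ⇒ div: x = -3.

Answer: x ∈ {-3}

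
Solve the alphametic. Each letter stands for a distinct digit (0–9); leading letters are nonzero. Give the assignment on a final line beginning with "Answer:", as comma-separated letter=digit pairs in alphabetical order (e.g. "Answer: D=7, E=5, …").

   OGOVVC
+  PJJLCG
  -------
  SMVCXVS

Step 1. [col 1: C + G ≡ S (mod 10)] C=9 is one option consistent with column 1 (C + G ≡ S (mod 10), carry-in 0) — take it. So C=9.
Step 2. [col 1: C + G ≡ S (mod 10)] column 1 (C + G ≡ S (mod 10), carry-in 0) doesn't pin S yet; pick S=1 and continue ⇒ S=1.
Step 3. [col 1: C + G ≡ S (mod 10)] in column 1 we have C+G≡S with carry-in 0; given C=9, S=1 and digits 1,9 already taken and all letters distinct, that pins G to 2 ⇒ G=2.
Step 4. [col 2: V + C ≡ V (mod 10)] several values work for V in column 2 (V + C ≡ V (mod 10), carry-in 1); try V=6. So V=6.
Step 5. [col 3: V + L ≡ X (mod 10)] no forcing yet in column 3 (carry-in 1); L=0 is free and consistent — try it. So L=0.
Step 6. [col 3: V + L ≡ X (mod 10)] column 3: given V=6, L=0, carry-in 1, and digits 0,1,2,6,9 already taken and all letters distinct, V+L≡X (mod 10) forces X=7. So X=7.
Step 7. [col 4: O + J ≡ C (mod 10)] several values work for O in column 4 (O + J ≡ C (mod 10), carry-in 0); try O=5. So O=5.
Step 8. [col 4: O + J ≡ C (mod 10)] from column 4 (O=5, C=9, carry-in 0, digits 0,1,2,5,6,7,9 already taken and all letters distinct): J must equal 4. So J=4.
Step 9. [col 6: O + P ≡ M (mod 10)] M=3 is one option consistent with column 6 (O + P ≡ M (mod 10), carry-in 0) — take it ⇒ M=3.
Step 10. [col 6: O + P ≡ M (mod 10)] column 6 reads O+P+carry(0)=M with O=5, M=3; with digits 0,1,2,3,4,5,6,7,9 already taken and all letters distinct, the only value for P is 8. So P=8.

Answer: C=9, G=2, J=4, L=0, M=3, O=5, P=8, S=1, V=6, X=7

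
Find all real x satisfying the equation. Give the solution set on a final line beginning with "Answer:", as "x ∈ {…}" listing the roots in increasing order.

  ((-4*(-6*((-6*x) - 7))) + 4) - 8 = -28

Step 1. [((-4*(-6*((-6*x) - 7))) + 4) - 8 = -28] 8 comes off first (add 8) ⇒ sub: (-4*(-6*((-6*x) - 7))) + 4 = -20.
Step 2. [(-4*(-6*((-6*x) - 7))) + 4 = -20] -4 divides every term; factor it out ⇒ factor: (-6*((-6*x) - 7)) - 1 = 5.
Step 3. [(-6*((-6*x) - 7)) - 1 = 5] the outer -1 inverts by adding 1 ⇒ sub: -6*((-6*x) - 7) = 6.
Step 4. [-6*((-6*x) - 7) = 6] -6 out front; divide by -6 ⇒ div: (-6*x) - 7 = -1.
Step 5. [(-6*x) - 7 = -1] add 7: x sits inside (… - 7), so sub: -6*x = 6.
Step 6. [-6*x = 6] leading coefficient -6: divide by -6. So div: x = -1.

Answer: x ∈ {-1}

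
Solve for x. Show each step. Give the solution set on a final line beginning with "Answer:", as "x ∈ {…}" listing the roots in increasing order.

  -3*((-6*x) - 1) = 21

Step 1. [-3*((-6*x) - 1) = 21] LHS = -3·(…); ÷-3 both sides ⇒ div: (-6*x) - 1 = -7.
Step 2. [(-6*x) - 1 = -7] -1 is outermost — add 1 both sides, so sub: -6*x = -6.
Step 3. [-6*x = -6] leading coefficient -6: divide by -6. So div: x = 1.

Answer: x ∈ {1}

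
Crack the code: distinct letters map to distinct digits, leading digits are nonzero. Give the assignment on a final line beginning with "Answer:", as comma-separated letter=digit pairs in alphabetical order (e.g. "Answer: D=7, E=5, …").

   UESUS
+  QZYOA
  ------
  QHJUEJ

Step 1. [col 1: S + A ≡ J (mod 10)] no forcing yet in column 1 (carry-in 0); J=2 is free and consistent — try it ⇒ J=2.
Step 2. [col 1: S + A ≡ J (mod 10)] column 1 (S + A ≡ J (mod 10), carry-in 0) doesn't pin A yet; pick A=9 and continue ⇒ A=9.
Step 3. [col 1: S + A ≡ J (mod 10)] from column 1 (A=9, J=2, carry-in 0, digits 2,9 already taken and all letters distinct): S must equal 3 ⇒ S=3.
Step 4. [col 2: U + O ≡ E (mod 10)] several values work for O in column 2 (U + O ≡ E (mod 10), carry-in 1); try O=6. So O=6.
Step 5. [col 2: U + O ≡ E (mod 10)] several values work for U in column 2 (U + O ≡ E (mod 10), carry-in 1); try U=8 ⇒ U=8.
Step 6. [Q] adding two 5-digit numbers gives at most 5+1 digits, and here it does — Q is that final carry and must be 1 ⇒ Q=1.
Step 7. [col 2: U + O ≡ E (mod 10)] column 2: given U=8, O=6, carry-in 1, and digits 1,2,3,6,8,9 already taken and all letters distinct, U+O≡E (mod 10) forces E=5 ⇒ E=5.
Step 8. [col 3: S + Y ≡ U (mod 10)] column 3: given S=3, U=8, carry-in 1, and digits 1,2,3,5,6,8,9 already taken and all letters distinct, S+Y≡U (mod 10) forces Y=4 ⇒ Y=4.
Step 9. [col 4: E + Z ≡ J (mod 10)] from column 4 (E=5, J=2, carry-in 0, digits 1,2,3,4,5,6,8,9 already taken and all letters distinct): Z must equal 7, so Z=7.
Step 10. [col 5: U + Q ≡ H (mod 10)] from column 5 (U=8, Q=1, carry-in 1, digits 1,2,3,4,5,6,7,8,9 already taken and all letters distinct): H must equal 0, so H=0.

Answer: A=9, E=5, H=0, J=2, O=6, Q=1, S=3, U=8, Y=4, Z=7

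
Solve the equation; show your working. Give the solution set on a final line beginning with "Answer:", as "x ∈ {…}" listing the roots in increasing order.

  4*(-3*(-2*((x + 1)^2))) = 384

Step 1. [4*(-3*(-2*((x + 1)^2))) = 384] leading coefficient 4: divide by 4. So div: -3*(-2*((x + 1)^2)) = 96.
Step 2. [-3*(-2*((x + 1)^2)) = 96] LHS = -3·(…); ÷-3 both sides ⇒ div: -2*((x + 1)^2) = -32.
Step 3. [-2*((x + 1)^2) = -32] -2 out front; divide by -2, so div: (x + 1)^2 = 16.
Step 4. [(x + 1)^2 = 16] √ both sides: 16 ≥ 0 gives two branches, so sqrt: x + 1 = 4 or -4.
Step 5. [x + 1 = 4 or -4] subtract 1: x sits inside (… + 1). So sub: x = 3 or -5.

Answer: x ∈ {-5, 3}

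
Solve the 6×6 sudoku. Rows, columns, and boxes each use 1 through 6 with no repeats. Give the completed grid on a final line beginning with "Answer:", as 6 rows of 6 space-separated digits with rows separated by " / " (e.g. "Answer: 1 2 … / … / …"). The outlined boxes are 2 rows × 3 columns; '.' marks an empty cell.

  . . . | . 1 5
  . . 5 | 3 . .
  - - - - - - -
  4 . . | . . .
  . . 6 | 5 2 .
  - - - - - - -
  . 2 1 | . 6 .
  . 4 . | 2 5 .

Step 1. [r6c3∈{3}] nothing but 3 survives at r6c3. So r6c3=3.
Step 2. [r4c6∈{1,3,4}] row 4 places 4 nowhere but r4c6. So r4c6=4.
Step 3. [r3c4∈{1,6}] across col 4, 1 lands solely at r3c4 ⇒ r3c4=1.
Step 4. [r1c4∈{4,6}] 6 has one home in col 4: r1c4. So r1c4=6.
Step 5. [r1c2∈{3}] only 3 remains possible at r1c2 ⇒ r1c2=3.
Step 6. [r1c1∈{2}] only 2 remains possible at r1c1 ⇒ r1c1=2.
Step 7. [r4c2∈{1}] r4c2 has the single candidate 1. So r4c2=1.
Step 8. [r3c6∈{3,6}] in row 3, 6 fits only at r3c6. So r3c6=6.
Step 9. [r2c2∈{6}] only 6 remains possible at r2c2 ⇒ r2c2=6.
Step 10. [r4c1∈{3}] r4c1 is down to just 3 ⇒ r4c1=3.
Step 11. [r3c2∈{5}] r3c2 has the single candidate 5. So r3c2=5.
Step 12. [r2c6∈{2}] nothing but 2 survives at r2c6. So r2c6=2.
Step 13. [r6c1∈{6}] r6c1's peers cover all but 6. So r6c1=6.
Step 14. [r5c4∈{4}] only 4 remains possible at r5c4 ⇒ r5c4=4.
Step 15. [r6c6∈{1}] r6c6's peers cover all but 1 ⇒ r6c6=1.
Step 16. [r3c5∈{3}] only 3 remains possible at r3c5, so r3c5=3.
Step 17. [r5c1∈{5}] r5c1 has the single candidate 5 ⇒ r5c1=5.
Step 18. [r2c1∈{1}] r2c1 has the single candidate 1 ⇒ r2c1=1.
Step 19. [r5c6∈{3}] nothing but 3 survives at r5c6, so r5c6=3.
Step 20. [r3c3∈{2}] r3c3 has the single candidate 2 ⇒ r3c3=2.
Step 21. [r2c5∈{4}] r2c5 is down to just 4. So r2c5=4.
Step 22. [r1c3∈{4}] r1c3 has the single candidate 4 ⇒ r1c3=4.

Answer: 2 3 4 6 1 5 / 1 6 5 3 4 2 / 4 5 2 1 3 6 / 3 1 6 5 2 4 / 5 2 1 4 6 3 / 6 4 3 2 5 1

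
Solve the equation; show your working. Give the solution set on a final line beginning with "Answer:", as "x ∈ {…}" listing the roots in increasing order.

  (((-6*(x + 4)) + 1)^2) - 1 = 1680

Step 1. [(((-6*(x + 4)) + 1)^2) - 1 = 1680] 1 comes off first (add 1) ⇒ sub: ((-6*(x + 4)) + 1)^2 = 1681.
Step 2. [((-6*(x + 4)) + 1)^2 = 1681] √ both sides: 1681 ≥ 0 gives two branches. So sqrt: (-6*(x + 4)) + 1 = 41 or -41.
Step 3. [(-6*(x + 4)) + 1 = 41 or -41] peel the +1: subtract 1 from each side ⇒ sub: -6*(x + 4) = 40 or -42.
Step 4. [-6*(x + 4) = 40 or -42] leading coefficient -6: divide by -6. So div: x + 4 = -20/3 or 7.
Step 5. [x + 4 = -20/3 or 7] peel the +4: subtract 4 from each side ⇒ sub: x = -32/3 or 3.

Answer: x ∈ {-32/3, 3}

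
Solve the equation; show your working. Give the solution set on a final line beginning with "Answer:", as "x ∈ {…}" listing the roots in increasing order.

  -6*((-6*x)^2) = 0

Step 1. [-6*((-6*x)^2) = 0] LHS = -6·(…); ÷-6 both sides. So div: (-6*x)^2 = 0.
Step 2. [(-6*x)^2 = 0] √ both sides: 0 ≥ 0 gives two branches. So sqrt: -6*x = 0.
Step 3. [-6*x = 0] divide by the outer -6. So div: x = 0.

Answer: x ∈ {0}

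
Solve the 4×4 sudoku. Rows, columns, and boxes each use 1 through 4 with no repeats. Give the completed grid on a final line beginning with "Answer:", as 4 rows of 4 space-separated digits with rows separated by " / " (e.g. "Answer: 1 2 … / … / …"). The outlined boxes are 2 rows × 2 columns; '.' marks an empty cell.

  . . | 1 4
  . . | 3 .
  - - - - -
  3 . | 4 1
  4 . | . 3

Step 1. [r3c2∈{2}] r3c2 is down to just 2 ⇒ r3c2=2.
Step 2. [r2c1∈{1,2}] 1 has one home in col 1: r2c1 ⇒ r2c1=1.
Step 3. [r2c4∈{2}] r2c4 is down to just 2, so r2c4=2.
Step 4. [r4c2∈{1}] r4c2 is down to just 1. So r4c2=1.
Step 5. [r1c2∈{3}] only 3 remains possible at r1c2 ⇒ r1c2=3.
Step 6. [r4c3∈{2}] r4c3 is down to just 2. So r4c3=2.
Step 7. [r2c2∈{4}] r2c2's peers cover all but 4. So r2c2=4.
Step 8. [r1c1∈{2}] only 2 remains possible at r1c1. So r1c1=2.

Answer: 2 3 1 4 / 1 4 3 2 / 3 2 4 1 / 4 1 2 3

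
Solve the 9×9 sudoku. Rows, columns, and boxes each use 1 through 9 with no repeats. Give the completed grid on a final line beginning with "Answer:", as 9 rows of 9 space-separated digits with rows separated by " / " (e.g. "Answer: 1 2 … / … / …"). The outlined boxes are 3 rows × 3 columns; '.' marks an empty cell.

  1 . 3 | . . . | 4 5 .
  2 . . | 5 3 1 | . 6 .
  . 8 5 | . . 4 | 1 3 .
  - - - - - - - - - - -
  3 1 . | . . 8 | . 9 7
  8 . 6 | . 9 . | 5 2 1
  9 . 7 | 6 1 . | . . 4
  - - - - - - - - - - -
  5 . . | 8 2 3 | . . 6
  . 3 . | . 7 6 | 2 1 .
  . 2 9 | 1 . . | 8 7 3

Step 1. [r1c6∈{2,7,9}] 9 has one home in col 6: r1c6, so r1c6=9.
Step 2. [r8c1∈{4}] r8c1 is down to just 4 ⇒ r8c1=4.
Step 3. [r3c9∈{2,9}] across row 3, 9 lands solely at r3c9, so r3c9=9.
Step 4. [r3c1∈{6,7}] col 1 places 7 nowhere but r3c1. So r3c1=7.
Step 5. [r4c5∈{4,5}] row 4 places 5 nowhere but r4c5, so r4c5=5.
Step 6. [r5c2∈{4}] r5c2 is down to just 4 ⇒ r5c2=4.
Step 7. [r3c4∈{2}] r3c4 has the single candidate 2. So r3c4=2.
Step 8. [r1c5∈{6,8}] across col 5, 8 lands solely at r1c5 ⇒ r1c5=8.
Step 9. [r1c4∈{7}] nothing but 7 survives at r1c4, so r1c4=7.
Step 10. [r1c9∈{2}] nothing but 2 survives at r1c9. So r1c9=2.
Step 11. [r6c6∈{2}] r6c6's peers cover all but 2. So r6c6=2.
Step 12. [r6c2∈{5}] r6c2's peers cover all but 5 ⇒ r6c2=5.
Step 13. [r2c7∈{7}] only 7 remains possible at r2c7. So r2c7=7.
Step 14. [r6c7∈{3}] nothing but 3 survives at r6c7, so r6c7=3.
Step 15. [r6c8∈{8}] r6c8 has the single candidate 8. So r6c8=8.
Step 16. [r5c4∈{3}] only 3 remains possible at r5c4. So r5c4=3.
Step 17. [r8c4∈{9}] only 9 remains possible at r8c4. So r8c4=9.
Step 18. [r9c1∈{6}] nothing but 6 survives at r9c1 ⇒ r9c1=6.
Step 19. [r7c7∈{9}] only 9 remains possible at r7c7, so r7c7=9.
Step 20. [r4c7∈{6}] only 6 remains possible at r4c7. So r4c7=6.
Step 21. [r4c4∈{4}] only 4 remains possible at r4c4, so r4c4=4.
Step 22. [r7c2∈{7}] r7c2 has the single candidate 7. So r7c2=7.
Step 23. [r2c2∈{9}] only 9 remains possible at r2c2. So r2c2=9.
Step 24. [r7c3∈{1}] r7c3 has the single candidate 1 ⇒ r7c3=1.
Step 25. [r5c6∈{7}] r5c6 has the single candidate 7 ⇒ r5c6=7.
Step 26. [r1c2∈{6}] r1c2's peers cover all but 6. So r1c2=6.
Step 27. [r9c5∈{4}] r9c5 is down to just 4, so r9c5=4.
Step 28. [r2c3∈{4}] only 4 remains possible at r2c3 ⇒ r2c3=4.
Step 29. [r7c8∈{4}] r7c8's peers cover all but 4. So r7c8=4.
Step 30. [r4c3∈{2}] r4c3 is down to just 2. So r4c3=2.
Step 31. [r2c9∈{8}] r2c9 has the single candidate 8 ⇒ r2c9=8.
Step 32. [r3c5∈{6}] only 6 remains possible at r3c5, so r3c5=6.
Step 33. [r9c6∈{5}] r9c6 is down to just 5, so r9c6=5.
Step 34. [r8c9∈{5}] nothing but 5 survives at r8c9, so r8c9=5.
Step 35. [r8c3∈{8}] nothing but 8 survives at r8c3. So r8c3=8.

Answer: 1 6 3 7 8 9 4 5 2 / 2 9 4 5 3 1 7 6 8 / 7 8 5 2 6 4 1 3 9 / 3 1 2 4 5 8 6 9 7 / 8 4 6 3 9 7 5 2 1 / 9 5 7 6 1 2 3 8 4 / 5 7 1 8 2 3 9 4 6 / 4 3 8 9 7 6 2 1 5 / 6 2 9 1 4 5 8 7 3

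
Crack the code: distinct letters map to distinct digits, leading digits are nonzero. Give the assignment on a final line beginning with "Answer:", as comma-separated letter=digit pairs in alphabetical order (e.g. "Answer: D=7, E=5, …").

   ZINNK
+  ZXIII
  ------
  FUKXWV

Step 1. [col 1: K + I ≡ V (mod 10)] K=4 is one option consistent with column 1 (K + I ≡ V (mod 10), carry-in 0) — take it, so K=4.
Step 2. [col 1: K + I ≡ V (mod 10)] no forcing yet in column 1 (carry-in 0); V=0 is free and consistent — try it ⇒ V=0.
Step 3. [col 1: K + I ≡ V (mod 10)] from column 1 (K=4, V=0, carry-in 0, digits 0,4 already taken and all letters distinct): I must equal 6 ⇒ I=6.
Step 4. [col 2: N + I ≡ W (mod 10)] several values work for W in column 2 (N + I ≡ W (mod 10), carry-in 1); try W=9. So W=9.
Step 5. [F] F is the leading digit of a 6-digit sum of two 5-digit numbers; the final carry is exactly 1, so F=1.
Step 6. [col 2: N + I ≡ W (mod 10)] from column 2 (I=6, W=9, carry-in 1, digits 0,1,4,6,9 already taken and all letters distinct): N must equal 2 ⇒ N=2.
Step 7. [col 3: N + I ≡ X (mod 10)] column 3: given N=2, I=6, carry-in 0, and digits 0,1,2,4,6,9 already taken and all letters distinct, N+I≡X (mod 10) forces X=8, so X=8.
Step 8. [col 5: Z + Z ≡ U (mod 10)] several values work for Z in column 5 (Z + Z ≡ U (mod 10), carry-in 1); try Z=7, so Z=7.
Step 9. [col 5: Z + Z ≡ U (mod 10)] column 5: given Z=7, carry-in 1, and digits 0,1,2,4,6,7,8,9 already taken and all letters distinct, Z+Z≡U (mod 10) forces U=5 ⇒ U=5.

Answer: F=1, I=6, K=4, N=2, U=5, V=0, W=9, X=8, Z=7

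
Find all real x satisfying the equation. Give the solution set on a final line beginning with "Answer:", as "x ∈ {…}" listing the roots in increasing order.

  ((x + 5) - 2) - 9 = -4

Step 1. [((x + 5) - 2) - 9 = -4] peel the -9: add 9 from each side, so sub: (x + 5) - 2 = 5.
Step 2. [(x + 5) - 2 = 5] add 2: x sits inside (… - 2). So sub: x + 5 = 7.
Step 3. [x + 5 = 7] subtract 5: x sits inside (… + 5), so sub: x = 2.

Answer: x ∈ {2}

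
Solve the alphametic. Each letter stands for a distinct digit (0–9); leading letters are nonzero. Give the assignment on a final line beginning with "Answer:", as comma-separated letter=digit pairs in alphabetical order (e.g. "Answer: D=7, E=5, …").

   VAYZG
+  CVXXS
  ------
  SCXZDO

Step 1. [col 1: G + S ≡ O (mod 10)] no forcing yet in column 1 (carry-in 0); S=1 is free and consistent — try it ⇒ S=1.
Step 2. [col 1: G + S ≡ O (mod 10)] no forcing yet in column 1 (carry-in 0); G=6 is free and consistent — try it, so G=6.
Step 3. [col 1: G + S ≡ O (mod 10)] column 1 reads G+S+carry(0)=O with G=6, S=1; with digits 1,6 already taken and all letters distinct, the only value for O is 7. So O=7.
Step 4. [col 2: Z + X ≡ D (mod 10)] D=0 is one option consistent with column 2 (Z + X ≡ D (mod 10), carry-in 0) — take it. So D=0.
Step 5. [col 2: Z + X ≡ D (mod 10)] several values work for X in column 2 (Z + X ≡ D (mod 10), carry-in 0); try X=2. So X=2.
Step 6. [col 2: Z + X ≡ D (mod 10)] from column 2 (X=2, D=0, carry-in 0, digits 0,1,2,6,7 already taken and all letters distinct): Z must equal 8. So Z=8.
Step 7. [col 3: Y + X ≡ Z (mod 10)] column 3: given X=2, Z=8, carry-in 1, and digits 0,1,2,6,7,8 already taken and all letters distinct, Y+X≡Z (mod 10) forces Y=5, so Y=5.
Step 8. [col 4: A + V ≡ X (mod 10)] no forcing yet in column 4 (carry-in 0); V=9 is free and consistent — try it. So V=9.
Step 9. [col 4: A + V ≡ X (mod 10)] column 4 reads A+V+carry(0)=X with V=9, X=2; with digits 0,1,2,5,6,7,8,9 already taken and all letters distinct, the only value for A is 3 ⇒ A=3.
Step 10. [col 5: V + C ≡ C (mod 10)] column 5 reads V+C+carry(1)=C with V=9; with digits 0,1,2,3,5,6,7,8,9 already taken and all letters distinct, the only value for C is 4 ⇒ C=4.

Answer: A=3, C=4, D=0, G=6, O=7, S=1, V=9, X=2, Y=5, Z=8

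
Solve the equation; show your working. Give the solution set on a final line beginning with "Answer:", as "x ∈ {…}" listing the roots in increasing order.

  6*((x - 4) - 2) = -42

Step 1. [6*((x - 4) - 2) = -42] divide by the outer 6. So div: (x - 4) - 2 = -7.
Step 2. [(x - 4) - 2 = -7] peel the -2: add 2 from each side, so sub: x - 4 = -5.
Step 3. [x - 4 = -5] the outer -4 inverts by adding 4, so sub: x = -1.

Answer: x ∈ {-1}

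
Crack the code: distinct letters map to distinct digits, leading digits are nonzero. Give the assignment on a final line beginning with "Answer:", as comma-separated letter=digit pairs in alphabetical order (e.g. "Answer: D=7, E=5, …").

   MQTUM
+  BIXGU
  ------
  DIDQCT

Step 1. [col 1: M + U ≡ T (mod 10)] column 1 (M + U ≡ T (mod 10), carry-in 0) doesn't pin T yet; pick T=4 and continue, so T=4.
Step 2. [col 1: M + U ≡ T (mod 10)] no forcing yet in column 1 (carry-in 0); M=8 is free and consistent — try it, so M=8.
Step 3. [D] the sum has 6 digits but both addends have 5; that extra leading digit D is the final carry, namely 1 ⇒ D=1.
Step 4. [col 1: M + U ≡ T (mod 10)] column 1: given M=8, T=4, carry-in 0, and digits 1,4,8 already taken and all letters distinct, M+U≡T (mod 10) forces U=6, so U=6.
Step 5. [col 2: U + G ≡ C (mod 10)] C=7 is one option consistent with column 2 (U + G ≡ C (mod 10), carry-in 1) — take it, so C=7.
Step 6. [col 2: U + G ≡ C (mod 10)] column 2 reads U+G+carry(1)=C with U=6, C=7; with digits 1,4,6,7,8 already taken and all letters distinct, the only value for G is 0 ⇒ G=0.
Step 7. [col 3: T + X ≡ Q (mod 10)] column 3 (T + X ≡ Q (mod 10), carry-in 0) doesn't pin X yet; pick X=5 and continue, so X=5.
Step 8. [col 3: T + X ≡ Q (mod 10)] column 3 reads T+X+carry(0)=Q with T=4, X=5; with digits 0,1,4,5,6,7,8 already taken and all letters distinct, the only value for Q is 9. So Q=9.
Step 9. [col 4: Q + I ≡ D (mod 10)] column 4 reads Q+I+carry(0)=D with Q=9, D=1; with digits 0,1,4,5,6,7,8,9 already taken and all letters distinct, the only value for I is 2, so I=2.
Step 10. [col 5: M + B ≡ I (mod 10)] column 5: given M=8, I=2, carry-in 1, and digits 0,1,2,4,5,6,7,8,9 already taken and all letters distinct, M+B≡I (mod 10) forces B=3 ⇒ B=3.

Answer: B=3, C=7, D=1, G=0, I=2, M=8, Q=9, T=4, U=6, X=5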